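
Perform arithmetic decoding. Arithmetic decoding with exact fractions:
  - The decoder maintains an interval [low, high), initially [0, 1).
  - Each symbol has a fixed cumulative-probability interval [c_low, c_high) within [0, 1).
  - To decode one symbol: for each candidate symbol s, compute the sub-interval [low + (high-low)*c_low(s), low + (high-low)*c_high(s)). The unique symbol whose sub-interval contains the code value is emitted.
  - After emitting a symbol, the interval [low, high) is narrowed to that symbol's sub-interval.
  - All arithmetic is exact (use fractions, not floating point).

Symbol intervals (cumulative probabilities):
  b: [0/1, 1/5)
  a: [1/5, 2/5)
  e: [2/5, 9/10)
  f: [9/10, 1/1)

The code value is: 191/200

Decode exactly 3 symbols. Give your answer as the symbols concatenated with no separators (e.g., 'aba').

Step 1: interval [0/1, 1/1), width = 1/1 - 0/1 = 1/1
  'b': [0/1 + 1/1*0/1, 0/1 + 1/1*1/5) = [0/1, 1/5)
  'a': [0/1 + 1/1*1/5, 0/1 + 1/1*2/5) = [1/5, 2/5)
  'e': [0/1 + 1/1*2/5, 0/1 + 1/1*9/10) = [2/5, 9/10)
  'f': [0/1 + 1/1*9/10, 0/1 + 1/1*1/1) = [9/10, 1/1) <- contains code 191/200
  emit 'f', narrow to [9/10, 1/1)
Step 2: interval [9/10, 1/1), width = 1/1 - 9/10 = 1/10
  'b': [9/10 + 1/10*0/1, 9/10 + 1/10*1/5) = [9/10, 23/25)
  'a': [9/10 + 1/10*1/5, 9/10 + 1/10*2/5) = [23/25, 47/50)
  'e': [9/10 + 1/10*2/5, 9/10 + 1/10*9/10) = [47/50, 99/100) <- contains code 191/200
  'f': [9/10 + 1/10*9/10, 9/10 + 1/10*1/1) = [99/100, 1/1)
  emit 'e', narrow to [47/50, 99/100)
Step 3: interval [47/50, 99/100), width = 99/100 - 47/50 = 1/20
  'b': [47/50 + 1/20*0/1, 47/50 + 1/20*1/5) = [47/50, 19/20)
  'a': [47/50 + 1/20*1/5, 47/50 + 1/20*2/5) = [19/20, 24/25) <- contains code 191/200
  'e': [47/50 + 1/20*2/5, 47/50 + 1/20*9/10) = [24/25, 197/200)
  'f': [47/50 + 1/20*9/10, 47/50 + 1/20*1/1) = [197/200, 99/100)
  emit 'a', narrow to [19/20, 24/25)

Answer: fea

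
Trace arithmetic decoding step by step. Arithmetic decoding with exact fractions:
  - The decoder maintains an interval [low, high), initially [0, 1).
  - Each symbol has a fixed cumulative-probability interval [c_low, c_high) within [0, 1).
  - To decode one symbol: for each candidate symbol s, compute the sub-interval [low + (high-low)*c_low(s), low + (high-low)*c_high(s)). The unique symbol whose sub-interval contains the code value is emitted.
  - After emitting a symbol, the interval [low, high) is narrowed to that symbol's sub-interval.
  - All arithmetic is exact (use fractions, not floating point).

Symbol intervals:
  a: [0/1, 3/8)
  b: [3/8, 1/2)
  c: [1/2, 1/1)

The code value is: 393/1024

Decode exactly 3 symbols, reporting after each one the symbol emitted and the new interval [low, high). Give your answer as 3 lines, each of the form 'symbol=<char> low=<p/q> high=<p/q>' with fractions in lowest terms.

Answer: symbol=b low=3/8 high=1/2
symbol=a low=3/8 high=27/64
symbol=a low=3/8 high=201/512

Derivation:
Step 1: interval [0/1, 1/1), width = 1/1 - 0/1 = 1/1
  'a': [0/1 + 1/1*0/1, 0/1 + 1/1*3/8) = [0/1, 3/8)
  'b': [0/1 + 1/1*3/8, 0/1 + 1/1*1/2) = [3/8, 1/2) <- contains code 393/1024
  'c': [0/1 + 1/1*1/2, 0/1 + 1/1*1/1) = [1/2, 1/1)
  emit 'b', narrow to [3/8, 1/2)
Step 2: interval [3/8, 1/2), width = 1/2 - 3/8 = 1/8
  'a': [3/8 + 1/8*0/1, 3/8 + 1/8*3/8) = [3/8, 27/64) <- contains code 393/1024
  'b': [3/8 + 1/8*3/8, 3/8 + 1/8*1/2) = [27/64, 7/16)
  'c': [3/8 + 1/8*1/2, 3/8 + 1/8*1/1) = [7/16, 1/2)
  emit 'a', narrow to [3/8, 27/64)
Step 3: interval [3/8, 27/64), width = 27/64 - 3/8 = 3/64
  'a': [3/8 + 3/64*0/1, 3/8 + 3/64*3/8) = [3/8, 201/512) <- contains code 393/1024
  'b': [3/8 + 3/64*3/8, 3/8 + 3/64*1/2) = [201/512, 51/128)
  'c': [3/8 + 3/64*1/2, 3/8 + 3/64*1/1) = [51/128, 27/64)
  emit 'a', narrow to [3/8, 201/512)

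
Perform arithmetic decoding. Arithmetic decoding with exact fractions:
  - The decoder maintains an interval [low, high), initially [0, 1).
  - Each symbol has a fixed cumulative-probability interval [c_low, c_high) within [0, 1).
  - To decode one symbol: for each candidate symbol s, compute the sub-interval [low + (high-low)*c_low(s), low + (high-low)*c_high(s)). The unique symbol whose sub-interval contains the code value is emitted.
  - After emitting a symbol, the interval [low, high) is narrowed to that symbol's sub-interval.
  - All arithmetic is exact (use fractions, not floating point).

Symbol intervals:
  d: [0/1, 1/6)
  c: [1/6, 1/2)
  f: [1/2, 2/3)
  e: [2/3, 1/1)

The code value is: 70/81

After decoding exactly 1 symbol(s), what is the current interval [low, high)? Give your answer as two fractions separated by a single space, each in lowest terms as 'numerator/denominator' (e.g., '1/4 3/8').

Step 1: interval [0/1, 1/1), width = 1/1 - 0/1 = 1/1
  'd': [0/1 + 1/1*0/1, 0/1 + 1/1*1/6) = [0/1, 1/6)
  'c': [0/1 + 1/1*1/6, 0/1 + 1/1*1/2) = [1/6, 1/2)
  'f': [0/1 + 1/1*1/2, 0/1 + 1/1*2/3) = [1/2, 2/3)
  'e': [0/1 + 1/1*2/3, 0/1 + 1/1*1/1) = [2/3, 1/1) <- contains code 70/81
  emit 'e', narrow to [2/3, 1/1)

Answer: 2/3 1/1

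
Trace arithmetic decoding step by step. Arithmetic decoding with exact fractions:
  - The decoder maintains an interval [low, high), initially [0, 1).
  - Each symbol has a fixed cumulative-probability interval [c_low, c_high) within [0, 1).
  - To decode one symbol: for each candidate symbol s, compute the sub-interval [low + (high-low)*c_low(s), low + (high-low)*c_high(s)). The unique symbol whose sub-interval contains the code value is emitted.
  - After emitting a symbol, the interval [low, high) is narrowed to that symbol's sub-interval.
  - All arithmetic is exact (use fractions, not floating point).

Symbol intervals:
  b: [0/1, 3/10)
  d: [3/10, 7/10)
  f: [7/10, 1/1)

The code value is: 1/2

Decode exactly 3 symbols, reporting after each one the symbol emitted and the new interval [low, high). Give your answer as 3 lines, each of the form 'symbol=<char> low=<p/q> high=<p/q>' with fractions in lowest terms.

Step 1: interval [0/1, 1/1), width = 1/1 - 0/1 = 1/1
  'b': [0/1 + 1/1*0/1, 0/1 + 1/1*3/10) = [0/1, 3/10)
  'd': [0/1 + 1/1*3/10, 0/1 + 1/1*7/10) = [3/10, 7/10) <- contains code 1/2
  'f': [0/1 + 1/1*7/10, 0/1 + 1/1*1/1) = [7/10, 1/1)
  emit 'd', narrow to [3/10, 7/10)
Step 2: interval [3/10, 7/10), width = 7/10 - 3/10 = 2/5
  'b': [3/10 + 2/5*0/1, 3/10 + 2/5*3/10) = [3/10, 21/50)
  'd': [3/10 + 2/5*3/10, 3/10 + 2/5*7/10) = [21/50, 29/50) <- contains code 1/2
  'f': [3/10 + 2/5*7/10, 3/10 + 2/5*1/1) = [29/50, 7/10)
  emit 'd', narrow to [21/50, 29/50)
Step 3: interval [21/50, 29/50), width = 29/50 - 21/50 = 4/25
  'b': [21/50 + 4/25*0/1, 21/50 + 4/25*3/10) = [21/50, 117/250)
  'd': [21/50 + 4/25*3/10, 21/50 + 4/25*7/10) = [117/250, 133/250) <- contains code 1/2
  'f': [21/50 + 4/25*7/10, 21/50 + 4/25*1/1) = [133/250, 29/50)
  emit 'd', narrow to [117/250, 133/250)

Answer: symbol=d low=3/10 high=7/10
symbol=d low=21/50 high=29/50
symbol=d low=117/250 high=133/250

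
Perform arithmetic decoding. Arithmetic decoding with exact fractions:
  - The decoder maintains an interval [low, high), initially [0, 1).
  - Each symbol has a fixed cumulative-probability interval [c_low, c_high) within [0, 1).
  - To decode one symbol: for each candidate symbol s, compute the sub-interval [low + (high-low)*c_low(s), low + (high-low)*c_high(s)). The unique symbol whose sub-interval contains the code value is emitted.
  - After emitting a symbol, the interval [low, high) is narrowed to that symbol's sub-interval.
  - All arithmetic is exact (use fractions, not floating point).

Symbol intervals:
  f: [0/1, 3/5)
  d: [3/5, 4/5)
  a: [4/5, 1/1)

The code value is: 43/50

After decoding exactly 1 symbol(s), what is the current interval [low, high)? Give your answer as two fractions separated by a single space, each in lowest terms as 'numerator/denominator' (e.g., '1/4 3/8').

Step 1: interval [0/1, 1/1), width = 1/1 - 0/1 = 1/1
  'f': [0/1 + 1/1*0/1, 0/1 + 1/1*3/5) = [0/1, 3/5)
  'd': [0/1 + 1/1*3/5, 0/1 + 1/1*4/5) = [3/5, 4/5)
  'a': [0/1 + 1/1*4/5, 0/1 + 1/1*1/1) = [4/5, 1/1) <- contains code 43/50
  emit 'a', narrow to [4/5, 1/1)

Answer: 4/5 1/1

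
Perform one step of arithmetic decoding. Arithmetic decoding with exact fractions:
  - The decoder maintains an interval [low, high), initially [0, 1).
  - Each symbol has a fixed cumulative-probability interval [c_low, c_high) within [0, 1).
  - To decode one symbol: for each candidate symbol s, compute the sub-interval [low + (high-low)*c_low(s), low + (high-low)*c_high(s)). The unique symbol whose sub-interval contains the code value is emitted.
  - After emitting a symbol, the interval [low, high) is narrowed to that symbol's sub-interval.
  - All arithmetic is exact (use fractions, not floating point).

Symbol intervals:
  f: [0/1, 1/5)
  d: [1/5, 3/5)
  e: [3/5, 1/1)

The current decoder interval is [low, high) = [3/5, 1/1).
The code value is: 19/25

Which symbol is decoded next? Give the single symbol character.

Interval width = high − low = 1/1 − 3/5 = 2/5
Scaled code = (code − low) / width = (19/25 − 3/5) / 2/5 = 2/5
  f: [0/1, 1/5) 
  d: [1/5, 3/5) ← scaled code falls here ✓
  e: [3/5, 1/1) 

Answer: d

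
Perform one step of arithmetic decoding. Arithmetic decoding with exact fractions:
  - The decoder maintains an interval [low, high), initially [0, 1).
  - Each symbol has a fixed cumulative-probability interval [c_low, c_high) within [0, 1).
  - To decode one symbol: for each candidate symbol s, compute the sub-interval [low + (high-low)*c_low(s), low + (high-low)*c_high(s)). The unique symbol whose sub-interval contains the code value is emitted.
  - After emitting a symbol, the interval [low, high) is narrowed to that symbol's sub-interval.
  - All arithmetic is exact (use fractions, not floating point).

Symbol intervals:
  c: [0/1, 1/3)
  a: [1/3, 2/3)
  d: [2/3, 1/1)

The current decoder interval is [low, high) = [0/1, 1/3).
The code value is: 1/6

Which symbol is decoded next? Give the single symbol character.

Answer: a

Derivation:
Interval width = high − low = 1/3 − 0/1 = 1/3
Scaled code = (code − low) / width = (1/6 − 0/1) / 1/3 = 1/2
  c: [0/1, 1/3) 
  a: [1/3, 2/3) ← scaled code falls here ✓
  d: [2/3, 1/1) 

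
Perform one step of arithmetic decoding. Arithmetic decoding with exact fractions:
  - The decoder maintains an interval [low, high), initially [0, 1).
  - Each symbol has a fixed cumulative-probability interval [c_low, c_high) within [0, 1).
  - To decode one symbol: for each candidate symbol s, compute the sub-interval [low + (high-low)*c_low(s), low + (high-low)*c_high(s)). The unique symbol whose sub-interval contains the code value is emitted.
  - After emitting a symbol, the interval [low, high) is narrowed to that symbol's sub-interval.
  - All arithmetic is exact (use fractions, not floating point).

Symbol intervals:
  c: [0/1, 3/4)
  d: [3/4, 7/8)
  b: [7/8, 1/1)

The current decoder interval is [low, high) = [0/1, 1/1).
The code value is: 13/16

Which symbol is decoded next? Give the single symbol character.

Interval width = high − low = 1/1 − 0/1 = 1/1
Scaled code = (code − low) / width = (13/16 − 0/1) / 1/1 = 13/16
  c: [0/1, 3/4) 
  d: [3/4, 7/8) ← scaled code falls here ✓
  b: [7/8, 1/1) 

Answer: d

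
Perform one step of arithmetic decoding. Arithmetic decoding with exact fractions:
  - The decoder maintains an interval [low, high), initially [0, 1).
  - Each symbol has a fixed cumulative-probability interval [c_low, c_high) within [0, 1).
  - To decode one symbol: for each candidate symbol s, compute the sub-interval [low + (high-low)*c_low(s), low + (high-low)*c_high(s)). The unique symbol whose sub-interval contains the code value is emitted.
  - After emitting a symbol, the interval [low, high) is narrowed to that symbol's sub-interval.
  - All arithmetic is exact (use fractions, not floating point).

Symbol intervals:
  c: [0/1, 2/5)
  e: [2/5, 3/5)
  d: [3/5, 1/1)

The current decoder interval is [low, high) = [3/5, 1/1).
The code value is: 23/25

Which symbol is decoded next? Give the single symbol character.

Answer: d

Derivation:
Interval width = high − low = 1/1 − 3/5 = 2/5
Scaled code = (code − low) / width = (23/25 − 3/5) / 2/5 = 4/5
  c: [0/1, 2/5) 
  e: [2/5, 3/5) 
  d: [3/5, 1/1) ← scaled code falls here ✓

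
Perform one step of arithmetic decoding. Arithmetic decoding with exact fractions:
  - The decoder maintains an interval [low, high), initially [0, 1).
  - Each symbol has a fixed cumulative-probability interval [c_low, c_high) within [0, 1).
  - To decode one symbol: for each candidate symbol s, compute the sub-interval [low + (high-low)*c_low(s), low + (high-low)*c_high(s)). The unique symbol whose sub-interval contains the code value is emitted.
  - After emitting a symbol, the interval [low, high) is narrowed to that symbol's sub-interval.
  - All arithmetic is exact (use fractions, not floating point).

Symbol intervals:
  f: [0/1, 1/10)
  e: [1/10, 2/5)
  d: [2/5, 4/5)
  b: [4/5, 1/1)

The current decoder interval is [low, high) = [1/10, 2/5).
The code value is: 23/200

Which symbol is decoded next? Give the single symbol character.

Interval width = high − low = 2/5 − 1/10 = 3/10
Scaled code = (code − low) / width = (23/200 − 1/10) / 3/10 = 1/20
  f: [0/1, 1/10) ← scaled code falls here ✓
  e: [1/10, 2/5) 
  d: [2/5, 4/5) 
  b: [4/5, 1/1) 

Answer: f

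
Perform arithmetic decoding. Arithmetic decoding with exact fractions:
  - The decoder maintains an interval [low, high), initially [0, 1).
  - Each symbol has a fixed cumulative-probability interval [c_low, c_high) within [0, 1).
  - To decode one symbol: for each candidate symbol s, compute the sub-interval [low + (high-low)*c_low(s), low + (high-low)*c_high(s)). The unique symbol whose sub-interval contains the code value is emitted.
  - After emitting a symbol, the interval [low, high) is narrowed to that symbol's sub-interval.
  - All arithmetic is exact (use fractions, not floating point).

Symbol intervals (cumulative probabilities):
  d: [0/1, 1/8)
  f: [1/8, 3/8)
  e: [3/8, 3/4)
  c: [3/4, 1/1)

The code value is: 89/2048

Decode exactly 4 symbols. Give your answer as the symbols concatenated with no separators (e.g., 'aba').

Answer: dfce

Derivation:
Step 1: interval [0/1, 1/1), width = 1/1 - 0/1 = 1/1
  'd': [0/1 + 1/1*0/1, 0/1 + 1/1*1/8) = [0/1, 1/8) <- contains code 89/2048
  'f': [0/1 + 1/1*1/8, 0/1 + 1/1*3/8) = [1/8, 3/8)
  'e': [0/1 + 1/1*3/8, 0/1 + 1/1*3/4) = [3/8, 3/4)
  'c': [0/1 + 1/1*3/4, 0/1 + 1/1*1/1) = [3/4, 1/1)
  emit 'd', narrow to [0/1, 1/8)
Step 2: interval [0/1, 1/8), width = 1/8 - 0/1 = 1/8
  'd': [0/1 + 1/8*0/1, 0/1 + 1/8*1/8) = [0/1, 1/64)
  'f': [0/1 + 1/8*1/8, 0/1 + 1/8*3/8) = [1/64, 3/64) <- contains code 89/2048
  'e': [0/1 + 1/8*3/8, 0/1 + 1/8*3/4) = [3/64, 3/32)
  'c': [0/1 + 1/8*3/4, 0/1 + 1/8*1/1) = [3/32, 1/8)
  emit 'f', narrow to [1/64, 3/64)
Step 3: interval [1/64, 3/64), width = 3/64 - 1/64 = 1/32
  'd': [1/64 + 1/32*0/1, 1/64 + 1/32*1/8) = [1/64, 5/256)
  'f': [1/64 + 1/32*1/8, 1/64 + 1/32*3/8) = [5/256, 7/256)
  'e': [1/64 + 1/32*3/8, 1/64 + 1/32*3/4) = [7/256, 5/128)
  'c': [1/64 + 1/32*3/4, 1/64 + 1/32*1/1) = [5/128, 3/64) <- contains code 89/2048
  emit 'c', narrow to [5/128, 3/64)
Step 4: interval [5/128, 3/64), width = 3/64 - 5/128 = 1/128
  'd': [5/128 + 1/128*0/1, 5/128 + 1/128*1/8) = [5/128, 41/1024)
  'f': [5/128 + 1/128*1/8, 5/128 + 1/128*3/8) = [41/1024, 43/1024)
  'e': [5/128 + 1/128*3/8, 5/128 + 1/128*3/4) = [43/1024, 23/512) <- contains code 89/2048
  'c': [5/128 + 1/128*3/4, 5/128 + 1/128*1/1) = [23/512, 3/64)
  emit 'e', narrow to [43/1024, 23/512)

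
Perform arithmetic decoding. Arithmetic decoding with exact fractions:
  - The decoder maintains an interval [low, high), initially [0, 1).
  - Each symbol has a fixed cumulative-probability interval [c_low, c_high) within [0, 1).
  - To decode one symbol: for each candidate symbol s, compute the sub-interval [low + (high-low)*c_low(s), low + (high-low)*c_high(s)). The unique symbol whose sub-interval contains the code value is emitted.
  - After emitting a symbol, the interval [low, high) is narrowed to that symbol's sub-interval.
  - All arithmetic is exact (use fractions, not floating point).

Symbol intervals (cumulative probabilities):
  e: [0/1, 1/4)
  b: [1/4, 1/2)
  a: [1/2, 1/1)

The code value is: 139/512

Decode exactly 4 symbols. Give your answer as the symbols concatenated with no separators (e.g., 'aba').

Answer: bebb

Derivation:
Step 1: interval [0/1, 1/1), width = 1/1 - 0/1 = 1/1
  'e': [0/1 + 1/1*0/1, 0/1 + 1/1*1/4) = [0/1, 1/4)
  'b': [0/1 + 1/1*1/4, 0/1 + 1/1*1/2) = [1/4, 1/2) <- contains code 139/512
  'a': [0/1 + 1/1*1/2, 0/1 + 1/1*1/1) = [1/2, 1/1)
  emit 'b', narrow to [1/4, 1/2)
Step 2: interval [1/4, 1/2), width = 1/2 - 1/4 = 1/4
  'e': [1/4 + 1/4*0/1, 1/4 + 1/4*1/4) = [1/4, 5/16) <- contains code 139/512
  'b': [1/4 + 1/4*1/4, 1/4 + 1/4*1/2) = [5/16, 3/8)
  'a': [1/4 + 1/4*1/2, 1/4 + 1/4*1/1) = [3/8, 1/2)
  emit 'e', narrow to [1/4, 5/16)
Step 3: interval [1/4, 5/16), width = 5/16 - 1/4 = 1/16
  'e': [1/4 + 1/16*0/1, 1/4 + 1/16*1/4) = [1/4, 17/64)
  'b': [1/4 + 1/16*1/4, 1/4 + 1/16*1/2) = [17/64, 9/32) <- contains code 139/512
  'a': [1/4 + 1/16*1/2, 1/4 + 1/16*1/1) = [9/32, 5/16)
  emit 'b', narrow to [17/64, 9/32)
Step 4: interval [17/64, 9/32), width = 9/32 - 17/64 = 1/64
  'e': [17/64 + 1/64*0/1, 17/64 + 1/64*1/4) = [17/64, 69/256)
  'b': [17/64 + 1/64*1/4, 17/64 + 1/64*1/2) = [69/256, 35/128) <- contains code 139/512
  'a': [17/64 + 1/64*1/2, 17/64 + 1/64*1/1) = [35/128, 9/32)
  emit 'b', narrow to [69/256, 35/128)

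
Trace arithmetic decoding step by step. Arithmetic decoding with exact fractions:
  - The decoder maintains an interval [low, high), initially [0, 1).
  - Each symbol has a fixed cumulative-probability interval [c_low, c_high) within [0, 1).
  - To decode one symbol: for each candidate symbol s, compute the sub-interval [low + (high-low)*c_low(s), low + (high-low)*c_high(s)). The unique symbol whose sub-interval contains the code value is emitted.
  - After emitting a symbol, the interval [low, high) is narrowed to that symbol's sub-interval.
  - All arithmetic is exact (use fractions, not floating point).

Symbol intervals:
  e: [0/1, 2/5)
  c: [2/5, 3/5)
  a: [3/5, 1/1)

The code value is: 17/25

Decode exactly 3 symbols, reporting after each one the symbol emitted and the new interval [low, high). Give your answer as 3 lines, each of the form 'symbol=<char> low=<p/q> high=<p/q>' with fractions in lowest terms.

Step 1: interval [0/1, 1/1), width = 1/1 - 0/1 = 1/1
  'e': [0/1 + 1/1*0/1, 0/1 + 1/1*2/5) = [0/1, 2/5)
  'c': [0/1 + 1/1*2/5, 0/1 + 1/1*3/5) = [2/5, 3/5)
  'a': [0/1 + 1/1*3/5, 0/1 + 1/1*1/1) = [3/5, 1/1) <- contains code 17/25
  emit 'a', narrow to [3/5, 1/1)
Step 2: interval [3/5, 1/1), width = 1/1 - 3/5 = 2/5
  'e': [3/5 + 2/5*0/1, 3/5 + 2/5*2/5) = [3/5, 19/25) <- contains code 17/25
  'c': [3/5 + 2/5*2/5, 3/5 + 2/5*3/5) = [19/25, 21/25)
  'a': [3/5 + 2/5*3/5, 3/5 + 2/5*1/1) = [21/25, 1/1)
  emit 'e', narrow to [3/5, 19/25)
Step 3: interval [3/5, 19/25), width = 19/25 - 3/5 = 4/25
  'e': [3/5 + 4/25*0/1, 3/5 + 4/25*2/5) = [3/5, 83/125)
  'c': [3/5 + 4/25*2/5, 3/5 + 4/25*3/5) = [83/125, 87/125) <- contains code 17/25
  'a': [3/5 + 4/25*3/5, 3/5 + 4/25*1/1) = [87/125, 19/25)
  emit 'c', narrow to [83/125, 87/125)

Answer: symbol=a low=3/5 high=1/1
symbol=e low=3/5 high=19/25
symbol=c low=83/125 high=87/125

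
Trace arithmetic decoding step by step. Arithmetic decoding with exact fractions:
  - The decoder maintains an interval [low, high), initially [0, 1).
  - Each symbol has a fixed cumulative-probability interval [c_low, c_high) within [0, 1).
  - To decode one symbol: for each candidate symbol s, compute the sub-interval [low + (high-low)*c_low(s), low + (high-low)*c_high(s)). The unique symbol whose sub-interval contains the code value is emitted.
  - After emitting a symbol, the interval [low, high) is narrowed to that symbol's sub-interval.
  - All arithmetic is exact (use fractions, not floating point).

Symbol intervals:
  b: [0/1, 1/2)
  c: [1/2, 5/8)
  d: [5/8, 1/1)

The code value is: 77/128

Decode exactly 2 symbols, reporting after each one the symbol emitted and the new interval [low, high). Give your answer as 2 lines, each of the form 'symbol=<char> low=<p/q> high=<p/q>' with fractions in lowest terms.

Step 1: interval [0/1, 1/1), width = 1/1 - 0/1 = 1/1
  'b': [0/1 + 1/1*0/1, 0/1 + 1/1*1/2) = [0/1, 1/2)
  'c': [0/1 + 1/1*1/2, 0/1 + 1/1*5/8) = [1/2, 5/8) <- contains code 77/128
  'd': [0/1 + 1/1*5/8, 0/1 + 1/1*1/1) = [5/8, 1/1)
  emit 'c', narrow to [1/2, 5/8)
Step 2: interval [1/2, 5/8), width = 5/8 - 1/2 = 1/8
  'b': [1/2 + 1/8*0/1, 1/2 + 1/8*1/2) = [1/2, 9/16)
  'c': [1/2 + 1/8*1/2, 1/2 + 1/8*5/8) = [9/16, 37/64)
  'd': [1/2 + 1/8*5/8, 1/2 + 1/8*1/1) = [37/64, 5/8) <- contains code 77/128
  emit 'd', narrow to [37/64, 5/8)

Answer: symbol=c low=1/2 high=5/8
symbol=d low=37/64 high=5/8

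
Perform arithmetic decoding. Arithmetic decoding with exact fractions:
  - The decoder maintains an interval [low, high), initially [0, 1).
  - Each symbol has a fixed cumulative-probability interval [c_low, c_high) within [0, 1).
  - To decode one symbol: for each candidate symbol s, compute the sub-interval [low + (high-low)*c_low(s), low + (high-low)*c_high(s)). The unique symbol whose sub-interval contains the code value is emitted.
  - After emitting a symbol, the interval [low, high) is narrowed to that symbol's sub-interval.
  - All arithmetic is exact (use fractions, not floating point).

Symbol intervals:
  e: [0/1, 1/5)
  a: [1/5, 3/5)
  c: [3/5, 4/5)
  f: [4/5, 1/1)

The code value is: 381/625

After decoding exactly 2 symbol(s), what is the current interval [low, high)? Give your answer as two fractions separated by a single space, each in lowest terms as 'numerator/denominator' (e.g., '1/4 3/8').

Step 1: interval [0/1, 1/1), width = 1/1 - 0/1 = 1/1
  'e': [0/1 + 1/1*0/1, 0/1 + 1/1*1/5) = [0/1, 1/5)
  'a': [0/1 + 1/1*1/5, 0/1 + 1/1*3/5) = [1/5, 3/5)
  'c': [0/1 + 1/1*3/5, 0/1 + 1/1*4/5) = [3/5, 4/5) <- contains code 381/625
  'f': [0/1 + 1/1*4/5, 0/1 + 1/1*1/1) = [4/5, 1/1)
  emit 'c', narrow to [3/5, 4/5)
Step 2: interval [3/5, 4/5), width = 4/5 - 3/5 = 1/5
  'e': [3/5 + 1/5*0/1, 3/5 + 1/5*1/5) = [3/5, 16/25) <- contains code 381/625
  'a': [3/5 + 1/5*1/5, 3/5 + 1/5*3/5) = [16/25, 18/25)
  'c': [3/5 + 1/5*3/5, 3/5 + 1/5*4/5) = [18/25, 19/25)
  'f': [3/5 + 1/5*4/5, 3/5 + 1/5*1/1) = [19/25, 4/5)
  emit 'e', narrow to [3/5, 16/25)

Answer: 3/5 16/25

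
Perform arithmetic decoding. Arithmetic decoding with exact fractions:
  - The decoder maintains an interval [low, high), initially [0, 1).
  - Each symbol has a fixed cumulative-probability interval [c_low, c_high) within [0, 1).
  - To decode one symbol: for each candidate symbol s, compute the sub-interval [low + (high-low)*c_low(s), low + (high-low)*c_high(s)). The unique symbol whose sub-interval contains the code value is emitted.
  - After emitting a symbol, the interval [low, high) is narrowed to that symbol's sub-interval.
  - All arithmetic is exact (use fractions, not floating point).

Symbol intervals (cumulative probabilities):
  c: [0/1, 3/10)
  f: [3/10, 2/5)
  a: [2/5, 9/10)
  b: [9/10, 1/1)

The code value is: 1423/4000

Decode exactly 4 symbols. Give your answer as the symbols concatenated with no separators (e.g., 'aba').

Step 1: interval [0/1, 1/1), width = 1/1 - 0/1 = 1/1
  'c': [0/1 + 1/1*0/1, 0/1 + 1/1*3/10) = [0/1, 3/10)
  'f': [0/1 + 1/1*3/10, 0/1 + 1/1*2/5) = [3/10, 2/5) <- contains code 1423/4000
  'a': [0/1 + 1/1*2/5, 0/1 + 1/1*9/10) = [2/5, 9/10)
  'b': [0/1 + 1/1*9/10, 0/1 + 1/1*1/1) = [9/10, 1/1)
  emit 'f', narrow to [3/10, 2/5)
Step 2: interval [3/10, 2/5), width = 2/5 - 3/10 = 1/10
  'c': [3/10 + 1/10*0/1, 3/10 + 1/10*3/10) = [3/10, 33/100)
  'f': [3/10 + 1/10*3/10, 3/10 + 1/10*2/5) = [33/100, 17/50)
  'a': [3/10 + 1/10*2/5, 3/10 + 1/10*9/10) = [17/50, 39/100) <- contains code 1423/4000
  'b': [3/10 + 1/10*9/10, 3/10 + 1/10*1/1) = [39/100, 2/5)
  emit 'a', narrow to [17/50, 39/100)
Step 3: interval [17/50, 39/100), width = 39/100 - 17/50 = 1/20
  'c': [17/50 + 1/20*0/1, 17/50 + 1/20*3/10) = [17/50, 71/200)
  'f': [17/50 + 1/20*3/10, 17/50 + 1/20*2/5) = [71/200, 9/25) <- contains code 1423/4000
  'a': [17/50 + 1/20*2/5, 17/50 + 1/20*9/10) = [9/25, 77/200)
  'b': [17/50 + 1/20*9/10, 17/50 + 1/20*1/1) = [77/200, 39/100)
  emit 'f', narrow to [71/200, 9/25)
Step 4: interval [71/200, 9/25), width = 9/25 - 71/200 = 1/200
  'c': [71/200 + 1/200*0/1, 71/200 + 1/200*3/10) = [71/200, 713/2000) <- contains code 1423/4000
  'f': [71/200 + 1/200*3/10, 71/200 + 1/200*2/5) = [713/2000, 357/1000)
  'a': [71/200 + 1/200*2/5, 71/200 + 1/200*9/10) = [357/1000, 719/2000)
  'b': [71/200 + 1/200*9/10, 71/200 + 1/200*1/1) = [719/2000, 9/25)
  emit 'c', narrow to [71/200, 713/2000)

Answer: fafc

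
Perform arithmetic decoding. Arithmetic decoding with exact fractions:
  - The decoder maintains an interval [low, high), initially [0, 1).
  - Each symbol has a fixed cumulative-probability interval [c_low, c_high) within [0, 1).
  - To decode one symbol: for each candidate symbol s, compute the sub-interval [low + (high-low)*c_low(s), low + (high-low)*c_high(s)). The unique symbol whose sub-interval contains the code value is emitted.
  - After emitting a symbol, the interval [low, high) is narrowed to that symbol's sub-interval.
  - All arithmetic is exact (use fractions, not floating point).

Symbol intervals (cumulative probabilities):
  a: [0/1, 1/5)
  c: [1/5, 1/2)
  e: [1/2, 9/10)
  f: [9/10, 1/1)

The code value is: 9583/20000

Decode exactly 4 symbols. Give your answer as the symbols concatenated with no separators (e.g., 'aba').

Step 1: interval [0/1, 1/1), width = 1/1 - 0/1 = 1/1
  'a': [0/1 + 1/1*0/1, 0/1 + 1/1*1/5) = [0/1, 1/5)
  'c': [0/1 + 1/1*1/5, 0/1 + 1/1*1/2) = [1/5, 1/2) <- contains code 9583/20000
  'e': [0/1 + 1/1*1/2, 0/1 + 1/1*9/10) = [1/2, 9/10)
  'f': [0/1 + 1/1*9/10, 0/1 + 1/1*1/1) = [9/10, 1/1)
  emit 'c', narrow to [1/5, 1/2)
Step 2: interval [1/5, 1/2), width = 1/2 - 1/5 = 3/10
  'a': [1/5 + 3/10*0/1, 1/5 + 3/10*1/5) = [1/5, 13/50)
  'c': [1/5 + 3/10*1/5, 1/5 + 3/10*1/2) = [13/50, 7/20)
  'e': [1/5 + 3/10*1/2, 1/5 + 3/10*9/10) = [7/20, 47/100)
  'f': [1/5 + 3/10*9/10, 1/5 + 3/10*1/1) = [47/100, 1/2) <- contains code 9583/20000
  emit 'f', narrow to [47/100, 1/2)
Step 3: interval [47/100, 1/2), width = 1/2 - 47/100 = 3/100
  'a': [47/100 + 3/100*0/1, 47/100 + 3/100*1/5) = [47/100, 119/250)
  'c': [47/100 + 3/100*1/5, 47/100 + 3/100*1/2) = [119/250, 97/200) <- contains code 9583/20000
  'e': [47/100 + 3/100*1/2, 47/100 + 3/100*9/10) = [97/200, 497/1000)
  'f': [47/100 + 3/100*9/10, 47/100 + 3/100*1/1) = [497/1000, 1/2)
  emit 'c', narrow to [119/250, 97/200)
Step 4: interval [119/250, 97/200), width = 97/200 - 119/250 = 9/1000
  'a': [119/250 + 9/1000*0/1, 119/250 + 9/1000*1/5) = [119/250, 2389/5000)
  'c': [119/250 + 9/1000*1/5, 119/250 + 9/1000*1/2) = [2389/5000, 961/2000) <- contains code 9583/20000
  'e': [119/250 + 9/1000*1/2, 119/250 + 9/1000*9/10) = [961/2000, 4841/10000)
  'f': [119/250 + 9/1000*9/10, 119/250 + 9/1000*1/1) = [4841/10000, 97/200)
  emit 'c', narrow to [2389/5000, 961/2000)

Answer: cfcc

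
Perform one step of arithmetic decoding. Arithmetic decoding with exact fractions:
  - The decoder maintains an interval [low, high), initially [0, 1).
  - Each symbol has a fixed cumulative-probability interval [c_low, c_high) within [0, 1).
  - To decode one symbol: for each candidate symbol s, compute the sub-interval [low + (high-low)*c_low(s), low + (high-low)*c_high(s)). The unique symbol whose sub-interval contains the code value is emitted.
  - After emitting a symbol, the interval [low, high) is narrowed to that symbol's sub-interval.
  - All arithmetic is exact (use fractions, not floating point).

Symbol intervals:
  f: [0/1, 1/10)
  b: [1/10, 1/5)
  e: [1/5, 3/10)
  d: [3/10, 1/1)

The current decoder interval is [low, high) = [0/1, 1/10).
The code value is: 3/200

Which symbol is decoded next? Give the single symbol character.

Interval width = high − low = 1/10 − 0/1 = 1/10
Scaled code = (code − low) / width = (3/200 − 0/1) / 1/10 = 3/20
  f: [0/1, 1/10) 
  b: [1/10, 1/5) ← scaled code falls here ✓
  e: [1/5, 3/10) 
  d: [3/10, 1/1) 

Answer: b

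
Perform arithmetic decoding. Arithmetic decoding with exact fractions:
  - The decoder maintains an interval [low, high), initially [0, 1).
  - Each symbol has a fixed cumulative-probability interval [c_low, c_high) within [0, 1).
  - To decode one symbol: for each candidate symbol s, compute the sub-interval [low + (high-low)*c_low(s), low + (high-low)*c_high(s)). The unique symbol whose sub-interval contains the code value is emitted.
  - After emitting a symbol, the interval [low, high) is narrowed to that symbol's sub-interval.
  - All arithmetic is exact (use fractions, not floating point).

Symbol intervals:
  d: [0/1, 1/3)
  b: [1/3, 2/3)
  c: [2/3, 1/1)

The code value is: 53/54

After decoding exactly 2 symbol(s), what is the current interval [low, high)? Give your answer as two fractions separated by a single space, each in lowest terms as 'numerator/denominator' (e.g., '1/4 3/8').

Step 1: interval [0/1, 1/1), width = 1/1 - 0/1 = 1/1
  'd': [0/1 + 1/1*0/1, 0/1 + 1/1*1/3) = [0/1, 1/3)
  'b': [0/1 + 1/1*1/3, 0/1 + 1/1*2/3) = [1/3, 2/3)
  'c': [0/1 + 1/1*2/3, 0/1 + 1/1*1/1) = [2/3, 1/1) <- contains code 53/54
  emit 'c', narrow to [2/3, 1/1)
Step 2: interval [2/3, 1/1), width = 1/1 - 2/3 = 1/3
  'd': [2/3 + 1/3*0/1, 2/3 + 1/3*1/3) = [2/3, 7/9)
  'b': [2/3 + 1/3*1/3, 2/3 + 1/3*2/3) = [7/9, 8/9)
  'c': [2/3 + 1/3*2/3, 2/3 + 1/3*1/1) = [8/9, 1/1) <- contains code 53/54
  emit 'c', narrow to [8/9, 1/1)

Answer: 8/9 1/1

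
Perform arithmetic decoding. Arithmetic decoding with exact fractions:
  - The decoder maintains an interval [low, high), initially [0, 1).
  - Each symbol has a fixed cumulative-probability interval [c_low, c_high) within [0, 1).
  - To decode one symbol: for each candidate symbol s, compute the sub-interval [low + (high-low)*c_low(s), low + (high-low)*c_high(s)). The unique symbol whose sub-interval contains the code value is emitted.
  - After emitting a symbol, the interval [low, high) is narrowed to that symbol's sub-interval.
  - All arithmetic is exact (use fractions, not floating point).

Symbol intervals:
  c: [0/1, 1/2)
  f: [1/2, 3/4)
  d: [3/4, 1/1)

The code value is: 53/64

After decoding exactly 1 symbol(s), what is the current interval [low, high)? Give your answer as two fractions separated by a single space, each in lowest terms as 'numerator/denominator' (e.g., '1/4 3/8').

Step 1: interval [0/1, 1/1), width = 1/1 - 0/1 = 1/1
  'c': [0/1 + 1/1*0/1, 0/1 + 1/1*1/2) = [0/1, 1/2)
  'f': [0/1 + 1/1*1/2, 0/1 + 1/1*3/4) = [1/2, 3/4)
  'd': [0/1 + 1/1*3/4, 0/1 + 1/1*1/1) = [3/4, 1/1) <- contains code 53/64
  emit 'd', narrow to [3/4, 1/1)

Answer: 3/4 1/1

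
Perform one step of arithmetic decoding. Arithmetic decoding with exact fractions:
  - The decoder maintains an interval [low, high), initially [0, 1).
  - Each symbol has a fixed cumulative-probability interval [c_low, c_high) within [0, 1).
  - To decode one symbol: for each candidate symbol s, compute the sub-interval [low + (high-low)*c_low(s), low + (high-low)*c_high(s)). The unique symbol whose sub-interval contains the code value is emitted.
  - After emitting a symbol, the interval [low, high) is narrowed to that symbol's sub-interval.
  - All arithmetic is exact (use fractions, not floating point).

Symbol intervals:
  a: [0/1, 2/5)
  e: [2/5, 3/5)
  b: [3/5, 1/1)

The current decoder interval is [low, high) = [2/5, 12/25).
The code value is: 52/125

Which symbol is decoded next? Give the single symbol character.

Answer: a

Derivation:
Interval width = high − low = 12/25 − 2/5 = 2/25
Scaled code = (code − low) / width = (52/125 − 2/5) / 2/25 = 1/5
  a: [0/1, 2/5) ← scaled code falls here ✓
  e: [2/5, 3/5) 
  b: [3/5, 1/1) 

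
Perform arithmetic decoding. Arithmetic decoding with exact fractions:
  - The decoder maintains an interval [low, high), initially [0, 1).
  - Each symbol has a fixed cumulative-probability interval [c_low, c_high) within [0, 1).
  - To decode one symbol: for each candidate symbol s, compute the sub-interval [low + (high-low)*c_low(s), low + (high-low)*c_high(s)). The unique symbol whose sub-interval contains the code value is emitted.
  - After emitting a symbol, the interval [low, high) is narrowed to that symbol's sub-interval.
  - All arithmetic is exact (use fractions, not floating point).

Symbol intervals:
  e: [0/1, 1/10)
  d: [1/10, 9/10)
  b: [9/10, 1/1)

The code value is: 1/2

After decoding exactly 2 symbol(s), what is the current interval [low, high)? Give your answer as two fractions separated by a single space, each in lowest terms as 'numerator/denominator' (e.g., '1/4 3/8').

Step 1: interval [0/1, 1/1), width = 1/1 - 0/1 = 1/1
  'e': [0/1 + 1/1*0/1, 0/1 + 1/1*1/10) = [0/1, 1/10)
  'd': [0/1 + 1/1*1/10, 0/1 + 1/1*9/10) = [1/10, 9/10) <- contains code 1/2
  'b': [0/1 + 1/1*9/10, 0/1 + 1/1*1/1) = [9/10, 1/1)
  emit 'd', narrow to [1/10, 9/10)
Step 2: interval [1/10, 9/10), width = 9/10 - 1/10 = 4/5
  'e': [1/10 + 4/5*0/1, 1/10 + 4/5*1/10) = [1/10, 9/50)
  'd': [1/10 + 4/5*1/10, 1/10 + 4/5*9/10) = [9/50, 41/50) <- contains code 1/2
  'b': [1/10 + 4/5*9/10, 1/10 + 4/5*1/1) = [41/50, 9/10)
  emit 'd', narrow to [9/50, 41/50)

Answer: 9/50 41/50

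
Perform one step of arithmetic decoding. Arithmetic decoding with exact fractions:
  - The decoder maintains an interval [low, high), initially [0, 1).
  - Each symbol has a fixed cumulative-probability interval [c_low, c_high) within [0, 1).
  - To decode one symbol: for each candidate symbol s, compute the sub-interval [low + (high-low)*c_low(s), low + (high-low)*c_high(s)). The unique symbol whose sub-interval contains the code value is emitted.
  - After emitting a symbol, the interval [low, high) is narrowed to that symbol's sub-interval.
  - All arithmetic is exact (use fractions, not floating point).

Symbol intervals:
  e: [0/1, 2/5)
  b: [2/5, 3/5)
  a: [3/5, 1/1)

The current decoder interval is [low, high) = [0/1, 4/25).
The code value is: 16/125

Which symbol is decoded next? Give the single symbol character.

Interval width = high − low = 4/25 − 0/1 = 4/25
Scaled code = (code − low) / width = (16/125 − 0/1) / 4/25 = 4/5
  e: [0/1, 2/5) 
  b: [2/5, 3/5) 
  a: [3/5, 1/1) ← scaled code falls here ✓

Answer: a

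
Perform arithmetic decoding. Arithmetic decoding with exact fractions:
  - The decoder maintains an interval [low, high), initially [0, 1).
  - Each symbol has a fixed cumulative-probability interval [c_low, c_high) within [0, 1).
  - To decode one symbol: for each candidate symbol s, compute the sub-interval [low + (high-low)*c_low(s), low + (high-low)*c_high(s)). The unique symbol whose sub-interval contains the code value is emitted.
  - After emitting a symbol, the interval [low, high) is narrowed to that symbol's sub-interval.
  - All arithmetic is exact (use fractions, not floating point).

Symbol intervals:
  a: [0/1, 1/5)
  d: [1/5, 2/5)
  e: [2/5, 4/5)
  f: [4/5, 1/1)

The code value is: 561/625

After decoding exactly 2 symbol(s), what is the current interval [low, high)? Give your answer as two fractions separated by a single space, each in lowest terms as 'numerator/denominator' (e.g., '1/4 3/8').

Answer: 22/25 24/25

Derivation:
Step 1: interval [0/1, 1/1), width = 1/1 - 0/1 = 1/1
  'a': [0/1 + 1/1*0/1, 0/1 + 1/1*1/5) = [0/1, 1/5)
  'd': [0/1 + 1/1*1/5, 0/1 + 1/1*2/5) = [1/5, 2/5)
  'e': [0/1 + 1/1*2/5, 0/1 + 1/1*4/5) = [2/5, 4/5)
  'f': [0/1 + 1/1*4/5, 0/1 + 1/1*1/1) = [4/5, 1/1) <- contains code 561/625
  emit 'f', narrow to [4/5, 1/1)
Step 2: interval [4/5, 1/1), width = 1/1 - 4/5 = 1/5
  'a': [4/5 + 1/5*0/1, 4/5 + 1/5*1/5) = [4/5, 21/25)
  'd': [4/5 + 1/5*1/5, 4/5 + 1/5*2/5) = [21/25, 22/25)
  'e': [4/5 + 1/5*2/5, 4/5 + 1/5*4/5) = [22/25, 24/25) <- contains code 561/625
  'f': [4/5 + 1/5*4/5, 4/5 + 1/5*1/1) = [24/25, 1/1)
  emit 'e', narrow to [22/25, 24/25)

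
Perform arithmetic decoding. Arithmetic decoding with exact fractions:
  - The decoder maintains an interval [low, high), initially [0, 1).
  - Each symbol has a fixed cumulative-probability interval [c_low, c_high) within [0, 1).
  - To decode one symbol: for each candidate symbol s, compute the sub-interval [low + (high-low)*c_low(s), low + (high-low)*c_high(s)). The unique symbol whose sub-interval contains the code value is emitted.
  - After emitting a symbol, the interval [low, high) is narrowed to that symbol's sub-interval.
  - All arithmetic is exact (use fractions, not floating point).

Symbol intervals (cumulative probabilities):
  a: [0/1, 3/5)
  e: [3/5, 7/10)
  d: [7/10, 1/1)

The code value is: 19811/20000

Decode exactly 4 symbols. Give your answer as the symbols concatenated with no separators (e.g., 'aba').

Answer: ddde

Derivation:
Step 1: interval [0/1, 1/1), width = 1/1 - 0/1 = 1/1
  'a': [0/1 + 1/1*0/1, 0/1 + 1/1*3/5) = [0/1, 3/5)
  'e': [0/1 + 1/1*3/5, 0/1 + 1/1*7/10) = [3/5, 7/10)
  'd': [0/1 + 1/1*7/10, 0/1 + 1/1*1/1) = [7/10, 1/1) <- contains code 19811/20000
  emit 'd', narrow to [7/10, 1/1)
Step 2: interval [7/10, 1/1), width = 1/1 - 7/10 = 3/10
  'a': [7/10 + 3/10*0/1, 7/10 + 3/10*3/5) = [7/10, 22/25)
  'e': [7/10 + 3/10*3/5, 7/10 + 3/10*7/10) = [22/25, 91/100)
  'd': [7/10 + 3/10*7/10, 7/10 + 3/10*1/1) = [91/100, 1/1) <- contains code 19811/20000
  emit 'd', narrow to [91/100, 1/1)
Step 3: interval [91/100, 1/1), width = 1/1 - 91/100 = 9/100
  'a': [91/100 + 9/100*0/1, 91/100 + 9/100*3/5) = [91/100, 241/250)
  'e': [91/100 + 9/100*3/5, 91/100 + 9/100*7/10) = [241/250, 973/1000)
  'd': [91/100 + 9/100*7/10, 91/100 + 9/100*1/1) = [973/1000, 1/1) <- contains code 19811/20000
  emit 'd', narrow to [973/1000, 1/1)
Step 4: interval [973/1000, 1/1), width = 1/1 - 973/1000 = 27/1000
  'a': [973/1000 + 27/1000*0/1, 973/1000 + 27/1000*3/5) = [973/1000, 2473/2500)
  'e': [973/1000 + 27/1000*3/5, 973/1000 + 27/1000*7/10) = [2473/2500, 9919/10000) <- contains code 19811/20000
  'd': [973/1000 + 27/1000*7/10, 973/1000 + 27/1000*1/1) = [9919/10000, 1/1)
  emit 'e', narrow to [2473/2500, 9919/10000)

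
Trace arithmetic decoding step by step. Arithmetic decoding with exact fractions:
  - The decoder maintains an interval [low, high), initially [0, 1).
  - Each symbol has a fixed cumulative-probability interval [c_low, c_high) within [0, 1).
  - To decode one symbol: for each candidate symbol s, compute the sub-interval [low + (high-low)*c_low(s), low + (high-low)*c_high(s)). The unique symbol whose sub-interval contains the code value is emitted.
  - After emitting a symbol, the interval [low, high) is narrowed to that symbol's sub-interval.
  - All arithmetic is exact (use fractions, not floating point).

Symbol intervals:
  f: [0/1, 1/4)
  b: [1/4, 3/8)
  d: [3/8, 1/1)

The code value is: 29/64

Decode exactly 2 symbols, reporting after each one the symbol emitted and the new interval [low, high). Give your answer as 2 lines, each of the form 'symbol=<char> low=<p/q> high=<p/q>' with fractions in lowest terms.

Answer: symbol=d low=3/8 high=1/1
symbol=f low=3/8 high=17/32

Derivation:
Step 1: interval [0/1, 1/1), width = 1/1 - 0/1 = 1/1
  'f': [0/1 + 1/1*0/1, 0/1 + 1/1*1/4) = [0/1, 1/4)
  'b': [0/1 + 1/1*1/4, 0/1 + 1/1*3/8) = [1/4, 3/8)
  'd': [0/1 + 1/1*3/8, 0/1 + 1/1*1/1) = [3/8, 1/1) <- contains code 29/64
  emit 'd', narrow to [3/8, 1/1)
Step 2: interval [3/8, 1/1), width = 1/1 - 3/8 = 5/8
  'f': [3/8 + 5/8*0/1, 3/8 + 5/8*1/4) = [3/8, 17/32) <- contains code 29/64
  'b': [3/8 + 5/8*1/4, 3/8 + 5/8*3/8) = [17/32, 39/64)
  'd': [3/8 + 5/8*3/8, 3/8 + 5/8*1/1) = [39/64, 1/1)
  emit 'f', narrow to [3/8, 17/32)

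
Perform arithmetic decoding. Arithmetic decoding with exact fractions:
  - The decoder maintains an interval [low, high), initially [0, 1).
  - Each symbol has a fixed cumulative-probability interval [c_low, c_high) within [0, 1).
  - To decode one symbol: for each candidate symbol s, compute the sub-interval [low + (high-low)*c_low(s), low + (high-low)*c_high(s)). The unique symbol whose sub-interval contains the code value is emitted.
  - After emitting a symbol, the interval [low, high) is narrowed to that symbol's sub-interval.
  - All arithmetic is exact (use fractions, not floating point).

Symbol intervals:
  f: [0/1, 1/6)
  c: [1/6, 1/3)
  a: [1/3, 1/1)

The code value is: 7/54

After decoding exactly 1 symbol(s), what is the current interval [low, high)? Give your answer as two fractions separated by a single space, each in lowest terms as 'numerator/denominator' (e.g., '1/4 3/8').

Answer: 0/1 1/6

Derivation:
Step 1: interval [0/1, 1/1), width = 1/1 - 0/1 = 1/1
  'f': [0/1 + 1/1*0/1, 0/1 + 1/1*1/6) = [0/1, 1/6) <- contains code 7/54
  'c': [0/1 + 1/1*1/6, 0/1 + 1/1*1/3) = [1/6, 1/3)
  'a': [0/1 + 1/1*1/3, 0/1 + 1/1*1/1) = [1/3, 1/1)
  emit 'f', narrow to [0/1, 1/6)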